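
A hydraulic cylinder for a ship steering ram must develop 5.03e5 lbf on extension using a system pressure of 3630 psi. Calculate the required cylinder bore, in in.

D ≈ 13.3 in

Extension force acts on the full piston face: F = P × (π/4)D².
D = √(4F / (πP)) = √(4 × 5.03e5 lbf / (π × 3630 psi))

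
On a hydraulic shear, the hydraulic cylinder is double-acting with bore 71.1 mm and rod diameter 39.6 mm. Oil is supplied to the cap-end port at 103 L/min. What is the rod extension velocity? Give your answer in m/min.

v ≈ 25.9 m/min

Cap-side area A_cap = π/4 × (71.1 mm)² = 3970 mm^2
v = Q / A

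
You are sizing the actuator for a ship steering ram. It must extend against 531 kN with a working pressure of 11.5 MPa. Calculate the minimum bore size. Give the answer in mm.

Extension force acts on the full piston face: F = P × (π/4)D².
D = √(4F / (πP)) = √(4 × 531 kN / (π × 11.5 MPa))

D ≈ 242 mm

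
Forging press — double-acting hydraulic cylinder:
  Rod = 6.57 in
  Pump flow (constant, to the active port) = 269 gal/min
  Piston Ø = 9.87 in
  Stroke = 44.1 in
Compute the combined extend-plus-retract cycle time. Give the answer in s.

Cap-side area A_cap = π/4 × (9.87 in)² = 76.51 in^2
Rod-side annular area A_ann = π/4 × (9.87² − 6.57²) = 42.61 in^2
t_ext = A_cap·L/Q = 3.258 s
t_ret = A_ann·L/Q = 1.814 s
t_cycle = t_ext + t_ret

t ≈ 5.07 s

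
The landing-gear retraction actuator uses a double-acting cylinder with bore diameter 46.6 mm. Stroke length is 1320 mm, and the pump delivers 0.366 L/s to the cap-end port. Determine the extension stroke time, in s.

Cap-side area A_cap = π/4 × (46.6 mm)² = 1706 mm^2
Swept volume V = A × L; t = V / Q = A·L / Q

t ≈ 6.15 s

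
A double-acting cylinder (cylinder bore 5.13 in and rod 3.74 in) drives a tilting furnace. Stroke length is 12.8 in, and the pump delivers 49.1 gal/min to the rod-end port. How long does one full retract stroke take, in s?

Rod-side annular area A_ann = π/4 × (5.13² − 3.74²) = 9.683 in^2
Swept volume V = A × L; t = V / Q = A·L / Q

t ≈ 0.656 s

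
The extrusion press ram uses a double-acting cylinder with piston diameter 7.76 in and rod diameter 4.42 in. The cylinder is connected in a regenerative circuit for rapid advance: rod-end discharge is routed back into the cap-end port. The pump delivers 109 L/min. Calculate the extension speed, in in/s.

In regeneration the rod-end outflow joins the pump flow into the cap end, so the net volume the pump must supply per unit advance equals the rod cross-section area.
Rod cross-section A_rod = π/4 × (4.42 in)² = 15.34 in^2
v = Q_pump / A_rod

v ≈ 7.23 in/s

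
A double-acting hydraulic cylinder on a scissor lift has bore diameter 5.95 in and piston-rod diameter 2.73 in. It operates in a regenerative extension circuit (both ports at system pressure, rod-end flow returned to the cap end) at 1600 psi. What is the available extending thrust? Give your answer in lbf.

With equal pressure on both faces, forces on the annular region cancel; the net push is pressure × rod cross-section.
Rod cross-section A_rod = π/4 × (2.73 in)² = 5.853 in^2
F = P × A_rod

F ≈ 9370 lbf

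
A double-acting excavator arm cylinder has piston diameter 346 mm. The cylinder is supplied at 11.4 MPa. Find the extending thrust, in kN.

F ≈ 1070 kN

Cap-side area A_cap = π/4 × (346 mm)² = 94020 mm^2
F = P × A_cap = 11.4 MPa × A_cap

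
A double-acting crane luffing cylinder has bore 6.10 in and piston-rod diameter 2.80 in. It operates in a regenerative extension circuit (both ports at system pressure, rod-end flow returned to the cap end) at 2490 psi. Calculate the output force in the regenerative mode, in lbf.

F ≈ 15300 lbf

With equal pressure on both faces, forces on the annular region cancel; the net push is pressure × rod cross-section.
Rod cross-section A_rod = π/4 × (2.80 in)² = 6.158 in^2
F = P × A_rod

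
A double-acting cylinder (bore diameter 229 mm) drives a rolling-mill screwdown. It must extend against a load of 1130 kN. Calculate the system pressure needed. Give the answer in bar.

Cap-side area A_cap = π/4 × (229 mm)² = 41190 mm^2
P = F / A = 1130 kN / A

P ≈ 274 bar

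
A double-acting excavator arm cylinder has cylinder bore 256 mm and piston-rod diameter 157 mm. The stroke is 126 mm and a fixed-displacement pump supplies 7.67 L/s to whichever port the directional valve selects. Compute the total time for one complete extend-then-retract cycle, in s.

t ≈ 1.37 s

Cap-side area A_cap = π/4 × (256 mm)² = 51470 mm^2
Rod-side annular area A_ann = π/4 × (256² − 157²) = 32110 mm^2
t_ext = A_cap·L/Q = 0.8456 s
t_ret = A_ann·L/Q = 0.5275 s
t_cycle = t_ext + t_ret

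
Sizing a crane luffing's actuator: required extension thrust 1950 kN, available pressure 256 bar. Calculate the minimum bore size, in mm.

Extension force acts on the full piston face: F = P × (π/4)D².
D = √(4F / (πP)) = √(4 × 1950 kN / (π × 256 bar))

D ≈ 311 mm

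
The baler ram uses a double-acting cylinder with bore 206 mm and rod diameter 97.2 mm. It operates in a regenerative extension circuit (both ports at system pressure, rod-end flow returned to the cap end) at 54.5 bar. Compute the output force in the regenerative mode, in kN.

With equal pressure on both faces, forces on the annular region cancel; the net push is pressure × rod cross-section.
Rod cross-section A_rod = π/4 × (97.2 mm)² = 7420 mm^2
F = P × A_rod

F ≈ 40.4 kN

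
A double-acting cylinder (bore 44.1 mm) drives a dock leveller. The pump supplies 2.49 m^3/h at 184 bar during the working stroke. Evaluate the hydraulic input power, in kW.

W ≈ 12.7 kW

Hydraulic power = P × Q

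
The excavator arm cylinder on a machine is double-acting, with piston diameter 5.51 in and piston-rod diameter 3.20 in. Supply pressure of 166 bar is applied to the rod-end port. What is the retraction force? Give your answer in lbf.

Rod-side annular area A_ann = π/4 × (5.51² − 3.20²) = 15.80 in^2
On retraction the pressure acts on the annular area (bore minus rod).
F = P × A_ann

F ≈ 38000 lbf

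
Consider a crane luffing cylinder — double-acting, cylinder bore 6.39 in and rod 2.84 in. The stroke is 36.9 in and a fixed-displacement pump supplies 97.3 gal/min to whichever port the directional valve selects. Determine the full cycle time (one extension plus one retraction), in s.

t ≈ 5.69 s

Cap-side area A_cap = π/4 × (6.39 in)² = 32.07 in^2
Rod-side annular area A_ann = π/4 × (6.39² − 2.84²) = 25.73 in^2
t_ext = A_cap·L/Q = 3.159 s
t_ret = A_ann·L/Q = 2.535 s
t_cycle = t_ext + t_ret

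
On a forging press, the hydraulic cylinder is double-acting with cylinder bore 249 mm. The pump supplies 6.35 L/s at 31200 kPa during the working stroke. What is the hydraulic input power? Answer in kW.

W ≈ 198 kW

Hydraulic power = P × Q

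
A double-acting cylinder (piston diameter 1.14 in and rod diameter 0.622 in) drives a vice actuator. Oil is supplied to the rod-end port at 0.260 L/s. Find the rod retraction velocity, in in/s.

v ≈ 22.1 in/s

Rod-side annular area A_ann = π/4 × (1.14² − 0.622²) = 0.7168 in^2
Flow into the rod-end port fills the annular volume.
v = Q / A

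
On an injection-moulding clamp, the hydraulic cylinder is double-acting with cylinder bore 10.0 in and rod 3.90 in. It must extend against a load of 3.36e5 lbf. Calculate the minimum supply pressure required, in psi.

Cap-side area A_cap = π/4 × (10.0 in)² = 78.54 in^2
P = F / A = 3.36e5 lbf / A

P ≈ 4280 psi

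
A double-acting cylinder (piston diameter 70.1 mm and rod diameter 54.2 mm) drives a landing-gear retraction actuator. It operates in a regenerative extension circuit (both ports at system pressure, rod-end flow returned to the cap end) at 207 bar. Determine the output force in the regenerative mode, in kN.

With equal pressure on both faces, forces on the annular region cancel; the net push is pressure × rod cross-section.
Rod cross-section A_rod = π/4 × (54.2 mm)² = 2307 mm^2
F = P × A_rod

F ≈ 47.8 kN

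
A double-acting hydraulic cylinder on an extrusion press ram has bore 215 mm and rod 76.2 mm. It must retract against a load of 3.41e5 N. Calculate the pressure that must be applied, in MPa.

Rod-side annular area A_ann = π/4 × (215² − 76.2²) = 31740 mm^2
Retraction: pressure acts on the annular area.
P = F / A = 3.41e5 N / A

P ≈ 10.7 MPa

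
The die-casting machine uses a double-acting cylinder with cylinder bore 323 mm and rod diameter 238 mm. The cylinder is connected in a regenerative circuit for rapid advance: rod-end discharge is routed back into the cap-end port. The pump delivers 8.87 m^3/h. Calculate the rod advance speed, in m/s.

In regeneration the rod-end outflow joins the pump flow into the cap end, so the net volume the pump must supply per unit advance equals the rod cross-section area.
Rod cross-section A_rod = π/4 × (238 mm)² = 44490 mm^2
v = Q_pump / A_rod

v ≈ 0.0554 m/s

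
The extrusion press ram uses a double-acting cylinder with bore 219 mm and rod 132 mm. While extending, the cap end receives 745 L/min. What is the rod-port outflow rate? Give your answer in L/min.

Q_out ≈ 474 L/min

Cap-side area A_cap = π/4 × (219 mm)² = 37670 mm^2
Rod-side annular area A_ann = π/4 × (219² − 132²) = 23980 mm^2
Piston speed v = Q_in/A_cap; rod-end outflow Q_out = v × A_ann = Q_in × A_ann/A_cap.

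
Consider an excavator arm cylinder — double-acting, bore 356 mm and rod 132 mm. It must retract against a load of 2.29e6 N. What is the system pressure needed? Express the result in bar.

Rod-side annular area A_ann = π/4 × (356² − 132²) = 85850 mm^2
Retraction: pressure acts on the annular area.
P = F / A = 2.29e6 N / A

P ≈ 267 bar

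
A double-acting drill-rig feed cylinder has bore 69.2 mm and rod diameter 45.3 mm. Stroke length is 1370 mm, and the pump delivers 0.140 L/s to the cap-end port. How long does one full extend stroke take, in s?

Cap-side area A_cap = π/4 × (69.2 mm)² = 3761 mm^2
Swept volume V = A × L; t = V / Q = A·L / Q

t ≈ 36.8 s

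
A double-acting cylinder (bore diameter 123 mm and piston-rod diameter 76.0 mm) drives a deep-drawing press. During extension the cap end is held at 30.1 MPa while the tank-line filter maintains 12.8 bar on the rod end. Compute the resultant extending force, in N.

Cap-side area A_cap = π/4 × (123 mm)² = 11880 mm^2
Rod-side annular area A_ann = π/4 × (123² − 76.0²) = 7346 mm^2
Net thrust = P_cap·A_cap − P_rod·A_ann = 3.577e5 N − 9403 N

F ≈ 3.48e5 N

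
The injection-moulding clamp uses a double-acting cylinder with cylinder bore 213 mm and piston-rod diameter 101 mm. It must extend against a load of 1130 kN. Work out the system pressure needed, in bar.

P ≈ 317 bar

Cap-side area A_cap = π/4 × (213 mm)² = 35630 mm^2
P = F / A = 1130 kN / A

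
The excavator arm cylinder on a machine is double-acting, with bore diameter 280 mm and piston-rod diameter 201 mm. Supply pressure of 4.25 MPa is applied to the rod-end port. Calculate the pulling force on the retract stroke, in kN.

F ≈ 127 kN

Rod-side annular area A_ann = π/4 × (280² − 201²) = 29840 mm^2
On retraction the pressure acts on the annular area (bore minus rod).
F = P × A_ann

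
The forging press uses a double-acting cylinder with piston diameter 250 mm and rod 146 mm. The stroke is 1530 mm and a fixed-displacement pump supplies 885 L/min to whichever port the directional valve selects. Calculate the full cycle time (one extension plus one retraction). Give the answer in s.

t ≈ 8.45 s

Cap-side area A_cap = π/4 × (250 mm)² = 49090 mm^2
Rod-side annular area A_ann = π/4 × (250² − 146²) = 32350 mm^2
t_ext = A_cap·L/Q = 5.092 s
t_ret = A_ann·L/Q = 3.355 s
t_cycle = t_ext + t_ret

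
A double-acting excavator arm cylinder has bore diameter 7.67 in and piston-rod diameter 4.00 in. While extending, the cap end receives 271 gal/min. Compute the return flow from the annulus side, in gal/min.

Cap-side area A_cap = π/4 × (7.67 in)² = 46.20 in^2
Rod-side annular area A_ann = π/4 × (7.67² − 4.00²) = 33.64 in^2
Piston speed v = Q_in/A_cap; rod-end outflow Q_out = v × A_ann = Q_in × A_ann/A_cap.

Q_out ≈ 197 gal/min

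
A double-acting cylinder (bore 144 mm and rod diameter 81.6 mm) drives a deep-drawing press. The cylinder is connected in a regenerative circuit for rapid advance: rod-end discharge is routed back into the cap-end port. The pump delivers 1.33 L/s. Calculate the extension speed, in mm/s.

In regeneration the rod-end outflow joins the pump flow into the cap end, so the net volume the pump must supply per unit advance equals the rod cross-section area.
Rod cross-section A_rod = π/4 × (81.6 mm)² = 5230 mm^2
v = Q_pump / A_rod

v ≈ 254 mm/s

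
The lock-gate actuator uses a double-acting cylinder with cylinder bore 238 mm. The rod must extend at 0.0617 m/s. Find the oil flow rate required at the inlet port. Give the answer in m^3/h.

Cap-side area A_cap = π/4 × (238 mm)² = 44490 mm^2
Q = A × v

Q ≈ 9.88 m^3/h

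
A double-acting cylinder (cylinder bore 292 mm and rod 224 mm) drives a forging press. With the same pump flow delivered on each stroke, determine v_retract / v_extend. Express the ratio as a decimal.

v_ret/v_ext ≈ 2.43

Cap-side area A_cap = π/4 × (292 mm)² = 66970 mm^2
Rod-side annular area A_ann = π/4 × (292² − 224²) = 27560 mm^2
For equal Q, v ∝ 1/A, so v_ret/v_ext = A_cap/A_ann.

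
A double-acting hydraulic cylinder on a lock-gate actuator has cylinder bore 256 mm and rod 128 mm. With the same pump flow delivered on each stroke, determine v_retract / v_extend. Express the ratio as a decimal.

v_ret/v_ext ≈ 1.33

Cap-side area A_cap = π/4 × (256 mm)² = 51470 mm^2
Rod-side annular area A_ann = π/4 × (256² − 128²) = 38600 mm^2
For equal Q, v ∝ 1/A, so v_ret/v_ext = A_cap/A_ann.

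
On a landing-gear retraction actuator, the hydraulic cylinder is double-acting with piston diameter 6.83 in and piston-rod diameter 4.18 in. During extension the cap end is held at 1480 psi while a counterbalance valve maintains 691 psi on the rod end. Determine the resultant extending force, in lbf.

Cap-side area A_cap = π/4 × (6.83 in)² = 36.64 in^2
Rod-side annular area A_ann = π/4 × (6.83² − 4.18²) = 22.92 in^2
Net thrust = P_cap·A_cap − P_rod·A_ann = 54220 lbf − 15830 lbf

F ≈ 38400 lbf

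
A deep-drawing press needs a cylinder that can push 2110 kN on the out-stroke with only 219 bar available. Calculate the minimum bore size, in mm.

Extension force acts on the full piston face: F = P × (π/4)D².
D = √(4F / (πP)) = √(4 × 2110 kN / (π × 219 bar))

D ≈ 350 mm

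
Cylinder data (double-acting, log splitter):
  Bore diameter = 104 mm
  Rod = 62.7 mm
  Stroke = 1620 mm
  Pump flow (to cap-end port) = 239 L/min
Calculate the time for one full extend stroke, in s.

Cap-side area A_cap = π/4 × (104 mm)² = 8495 mm^2
Swept volume V = A × L; t = V / Q = A·L / Q

t ≈ 3.45 s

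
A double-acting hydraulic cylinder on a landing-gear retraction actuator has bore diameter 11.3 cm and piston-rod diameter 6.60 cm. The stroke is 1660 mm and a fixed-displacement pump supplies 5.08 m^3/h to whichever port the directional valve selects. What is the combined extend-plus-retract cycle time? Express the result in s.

Cap-side area A_cap = π/4 × (11.3 cm)² = 100.3 cm^2
Rod-side annular area A_ann = π/4 × (11.3² − 6.60²) = 66.08 cm^2
t_ext = A_cap·L/Q = 11.80 s
t_ret = A_ann·L/Q = 7.773 s
t_cycle = t_ext + t_ret

t ≈ 19.6 s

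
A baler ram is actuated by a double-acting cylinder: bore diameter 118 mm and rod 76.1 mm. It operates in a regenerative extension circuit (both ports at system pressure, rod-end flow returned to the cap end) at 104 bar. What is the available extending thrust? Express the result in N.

With equal pressure on both faces, forces on the annular region cancel; the net push is pressure × rod cross-section.
Rod cross-section A_rod = π/4 × (76.1 mm)² = 4548 mm^2
F = P × A_rod

F ≈ 47300 N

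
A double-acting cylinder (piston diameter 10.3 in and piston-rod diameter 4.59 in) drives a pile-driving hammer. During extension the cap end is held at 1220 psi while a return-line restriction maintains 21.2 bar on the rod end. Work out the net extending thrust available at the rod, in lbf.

Cap-side area A_cap = π/4 × (10.3 in)² = 83.32 in^2
Rod-side annular area A_ann = π/4 × (10.3² − 4.59²) = 66.78 in^2
Net thrust = P_cap·A_cap − P_rod·A_ann = 1.017e5 lbf − 20530 lbf

F ≈ 81100 lbf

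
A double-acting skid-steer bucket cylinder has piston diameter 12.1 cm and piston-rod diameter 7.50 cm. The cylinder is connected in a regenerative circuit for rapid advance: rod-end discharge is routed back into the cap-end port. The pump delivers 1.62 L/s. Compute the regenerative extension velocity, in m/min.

In regeneration the rod-end outflow joins the pump flow into the cap end, so the net volume the pump must supply per unit advance equals the rod cross-section area.
Rod cross-section A_rod = π/4 × (7.50 cm)² = 44.18 cm^2
v = Q_pump / A_rod

v ≈ 22.0 m/min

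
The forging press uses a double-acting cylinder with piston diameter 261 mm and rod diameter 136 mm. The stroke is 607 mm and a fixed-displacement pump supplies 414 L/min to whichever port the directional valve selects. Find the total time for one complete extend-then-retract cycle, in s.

Cap-side area A_cap = π/4 × (261 mm)² = 53500 mm^2
Rod-side annular area A_ann = π/4 × (261² − 136²) = 38980 mm^2
t_ext = A_cap·L/Q = 4.707 s
t_ret = A_ann·L/Q = 3.429 s
t_cycle = t_ext + t_ret

t ≈ 8.14 s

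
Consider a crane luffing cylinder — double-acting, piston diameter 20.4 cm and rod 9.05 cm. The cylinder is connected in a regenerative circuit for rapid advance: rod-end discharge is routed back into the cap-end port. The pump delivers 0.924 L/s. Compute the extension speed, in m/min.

v ≈ 8.62 m/min

In regeneration the rod-end outflow joins the pump flow into the cap end, so the net volume the pump must supply per unit advance equals the rod cross-section area.
Rod cross-section A_rod = π/4 × (9.05 cm)² = 64.33 cm^2
v = Q_pump / A_rod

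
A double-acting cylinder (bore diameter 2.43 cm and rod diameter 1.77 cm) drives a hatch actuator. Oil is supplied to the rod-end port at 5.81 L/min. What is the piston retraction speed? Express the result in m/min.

Rod-side annular area A_ann = π/4 × (2.43² − 1.77²) = 2.177 cm^2
Flow into the rod-end port fills the annular volume.
v = Q / A

v ≈ 26.7 m/min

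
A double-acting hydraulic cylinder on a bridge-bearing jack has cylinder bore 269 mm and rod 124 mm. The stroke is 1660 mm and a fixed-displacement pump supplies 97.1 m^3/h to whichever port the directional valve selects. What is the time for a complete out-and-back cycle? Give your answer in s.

Cap-side area A_cap = π/4 × (269 mm)² = 56830 mm^2
Rod-side annular area A_ann = π/4 × (269² − 124²) = 44760 mm^2
t_ext = A_cap·L/Q = 3.498 s
t_ret = A_ann·L/Q = 2.754 s
t_cycle = t_ext + t_ret

t ≈ 6.25 s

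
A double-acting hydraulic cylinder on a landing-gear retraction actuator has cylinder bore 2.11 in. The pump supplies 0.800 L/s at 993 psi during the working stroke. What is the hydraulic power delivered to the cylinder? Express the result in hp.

W ≈ 7.35 hp

Hydraulic power = P × Q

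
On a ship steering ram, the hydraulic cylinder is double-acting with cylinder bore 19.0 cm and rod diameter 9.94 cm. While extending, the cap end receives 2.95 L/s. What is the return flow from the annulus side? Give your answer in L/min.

Q_out ≈ 129 L/min

Cap-side area A_cap = π/4 × (19.0 cm)² = 283.5 cm^2
Rod-side annular area A_ann = π/4 × (19.0² − 9.94²) = 205.9 cm^2
Piston speed v = Q_in/A_cap; rod-end outflow Q_out = v × A_ann = Q_in × A_ann/A_cap.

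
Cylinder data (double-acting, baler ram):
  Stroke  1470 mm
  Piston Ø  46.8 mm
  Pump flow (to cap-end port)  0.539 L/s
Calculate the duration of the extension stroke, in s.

Cap-side area A_cap = π/4 × (46.8 mm)² = 1720 mm^2
Swept volume V = A × L; t = V / Q = A·L / Q

t ≈ 4.69 s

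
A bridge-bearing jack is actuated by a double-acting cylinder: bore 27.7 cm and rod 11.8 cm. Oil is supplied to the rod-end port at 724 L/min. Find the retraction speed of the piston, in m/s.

v ≈ 0.245 m/s

Rod-side annular area A_ann = π/4 × (27.7² − 11.8²) = 493.3 cm^2
Flow into the rod-end port fills the annular volume.
v = Q / A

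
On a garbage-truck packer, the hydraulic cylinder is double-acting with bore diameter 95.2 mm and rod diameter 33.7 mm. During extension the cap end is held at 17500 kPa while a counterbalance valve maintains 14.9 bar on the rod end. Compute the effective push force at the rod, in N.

Cap-side area A_cap = π/4 × (95.2 mm)² = 7118 mm^2
Rod-side annular area A_ann = π/4 × (95.2² − 33.7²) = 6226 mm^2
Net thrust = P_cap·A_cap − P_rod·A_ann = 1.246e5 N − 9277 N

F ≈ 1.15e5 N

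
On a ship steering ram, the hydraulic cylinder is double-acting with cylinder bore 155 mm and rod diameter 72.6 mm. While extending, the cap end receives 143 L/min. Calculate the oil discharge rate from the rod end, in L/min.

Q_out ≈ 112 L/min

Cap-side area A_cap = π/4 × (155 mm)² = 18870 mm^2
Rod-side annular area A_ann = π/4 × (155² − 72.6²) = 14730 mm^2
Piston speed v = Q_in/A_cap; rod-end outflow Q_out = v × A_ann = Q_in × A_ann/A_cap.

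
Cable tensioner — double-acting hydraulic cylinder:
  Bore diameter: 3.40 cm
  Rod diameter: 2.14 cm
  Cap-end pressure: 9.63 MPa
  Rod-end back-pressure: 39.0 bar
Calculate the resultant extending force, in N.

F ≈ 6610 N

Cap-side area A_cap = π/4 × (3.40 cm)² = 9.079 cm^2
Rod-side annular area A_ann = π/4 × (3.40² − 2.14²) = 5.482 cm^2
Net thrust = P_cap·A_cap − P_rod·A_ann = 8743 N − 2138 N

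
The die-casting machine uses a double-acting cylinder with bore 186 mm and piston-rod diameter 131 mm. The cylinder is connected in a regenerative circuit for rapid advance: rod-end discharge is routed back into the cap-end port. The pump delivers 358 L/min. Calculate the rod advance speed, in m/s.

v ≈ 0.443 m/s

In regeneration the rod-end outflow joins the pump flow into the cap end, so the net volume the pump must supply per unit advance equals the rod cross-section area.
Rod cross-section A_rod = π/4 × (131 mm)² = 13480 mm^2
v = Q_pump / A_rod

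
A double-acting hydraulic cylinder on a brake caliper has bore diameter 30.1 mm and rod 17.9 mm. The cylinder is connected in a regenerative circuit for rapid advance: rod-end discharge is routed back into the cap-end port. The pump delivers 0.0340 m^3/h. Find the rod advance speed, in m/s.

v ≈ 0.0375 m/s

In regeneration the rod-end outflow joins the pump flow into the cap end, so the net volume the pump must supply per unit advance equals the rod cross-section area.
Rod cross-section A_rod = π/4 × (17.9 mm)² = 251.6 mm^2
v = Q_pump / A_rod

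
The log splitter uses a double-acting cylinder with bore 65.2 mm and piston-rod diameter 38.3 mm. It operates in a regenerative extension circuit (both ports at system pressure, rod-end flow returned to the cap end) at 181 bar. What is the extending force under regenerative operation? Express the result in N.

With equal pressure on both faces, forces on the annular region cancel; the net push is pressure × rod cross-section.
Rod cross-section A_rod = π/4 × (38.3 mm)² = 1152 mm^2
F = P × A_rod

F ≈ 20900 N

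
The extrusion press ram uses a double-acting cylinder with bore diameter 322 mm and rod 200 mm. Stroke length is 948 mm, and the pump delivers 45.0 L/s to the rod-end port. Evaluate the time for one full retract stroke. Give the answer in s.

t ≈ 1.05 s

Rod-side annular area A_ann = π/4 × (322² − 200²) = 50020 mm^2
Swept volume V = A × L; t = V / Q = A·L / Q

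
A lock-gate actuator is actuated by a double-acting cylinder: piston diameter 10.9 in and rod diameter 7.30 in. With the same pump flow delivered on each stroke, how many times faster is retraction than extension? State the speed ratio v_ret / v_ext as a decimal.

Cap-side area A_cap = π/4 × (10.9 in)² = 93.31 in^2
Rod-side annular area A_ann = π/4 × (10.9² − 7.30²) = 51.46 in^2
For equal Q, v ∝ 1/A, so v_ret/v_ext = A_cap/A_ann.

v_ret/v_ext ≈ 1.81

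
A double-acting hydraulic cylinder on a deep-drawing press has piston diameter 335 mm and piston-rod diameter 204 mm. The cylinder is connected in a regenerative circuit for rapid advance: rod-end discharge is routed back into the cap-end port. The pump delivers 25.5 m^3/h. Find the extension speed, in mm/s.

v ≈ 217 mm/s

In regeneration the rod-end outflow joins the pump flow into the cap end, so the net volume the pump must supply per unit advance equals the rod cross-section area.
Rod cross-section A_rod = π/4 × (204 mm)² = 32690 mm^2
v = Q_pump / A_rod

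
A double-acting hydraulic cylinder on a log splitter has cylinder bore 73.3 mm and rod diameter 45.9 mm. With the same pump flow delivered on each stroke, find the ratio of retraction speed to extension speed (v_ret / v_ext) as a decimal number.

v_ret/v_ext ≈ 1.65

Cap-side area A_cap = π/4 × (73.3 mm)² = 4220 mm^2
Rod-side annular area A_ann = π/4 × (73.3² − 45.9²) = 2565 mm^2
For equal Q, v ∝ 1/A, so v_ret/v_ext = A_cap/A_ann.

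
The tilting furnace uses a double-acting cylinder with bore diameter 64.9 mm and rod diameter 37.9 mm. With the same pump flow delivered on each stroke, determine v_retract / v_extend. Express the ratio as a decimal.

Cap-side area A_cap = π/4 × (64.9 mm)² = 3308 mm^2
Rod-side annular area A_ann = π/4 × (64.9² − 37.9²) = 2180 mm^2
For equal Q, v ∝ 1/A, so v_ret/v_ext = A_cap/A_ann.

v_ret/v_ext ≈ 1.52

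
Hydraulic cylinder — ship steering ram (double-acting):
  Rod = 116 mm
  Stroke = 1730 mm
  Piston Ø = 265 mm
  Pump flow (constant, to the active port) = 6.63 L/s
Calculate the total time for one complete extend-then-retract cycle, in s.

Cap-side area A_cap = π/4 × (265 mm)² = 55150 mm^2
Rod-side annular area A_ann = π/4 × (265² − 116²) = 44590 mm^2
t_ext = A_cap·L/Q = 14.39 s
t_ret = A_ann·L/Q = 11.63 s
t_cycle = t_ext + t_ret

t ≈ 26.0 s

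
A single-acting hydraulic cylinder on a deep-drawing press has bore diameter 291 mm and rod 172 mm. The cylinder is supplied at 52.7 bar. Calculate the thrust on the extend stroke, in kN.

F ≈ 350 kN

Cap-side area A_cap = π/4 × (291 mm)² = 66510 mm^2
F = P × A_cap = 52.7 bar × A_cap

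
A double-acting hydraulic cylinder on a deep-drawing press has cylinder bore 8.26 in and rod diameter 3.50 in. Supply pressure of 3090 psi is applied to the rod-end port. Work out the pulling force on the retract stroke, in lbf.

F ≈ 1.36e5 lbf

Rod-side annular area A_ann = π/4 × (8.26² − 3.50²) = 43.96 in^2
On retraction the pressure acts on the annular area (bore minus rod).
F = P × A_ann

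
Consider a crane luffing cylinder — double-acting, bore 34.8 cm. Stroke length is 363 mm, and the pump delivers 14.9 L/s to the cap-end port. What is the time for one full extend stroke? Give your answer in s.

t ≈ 2.32 s

Cap-side area A_cap = π/4 × (34.8 cm)² = 951.1 cm^2
Swept volume V = A × L; t = V / Q = A·L / Q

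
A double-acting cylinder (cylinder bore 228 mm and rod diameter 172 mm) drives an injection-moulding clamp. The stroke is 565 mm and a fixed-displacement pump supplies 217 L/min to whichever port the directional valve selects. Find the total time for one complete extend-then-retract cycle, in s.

Cap-side area A_cap = π/4 × (228 mm)² = 40830 mm^2
Rod-side annular area A_ann = π/4 × (228² − 172²) = 17590 mm^2
t_ext = A_cap·L/Q = 6.378 s
t_ret = A_ann·L/Q = 2.748 s
t_cycle = t_ext + t_ret

t ≈ 9.13 s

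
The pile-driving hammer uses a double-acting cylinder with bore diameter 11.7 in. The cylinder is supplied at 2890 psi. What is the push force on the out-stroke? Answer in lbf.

F ≈ 3.11e5 lbf

Cap-side area A_cap = π/4 × (11.7 in)² = 107.5 in^2
F = P × A_cap = 2890 psi × A_cap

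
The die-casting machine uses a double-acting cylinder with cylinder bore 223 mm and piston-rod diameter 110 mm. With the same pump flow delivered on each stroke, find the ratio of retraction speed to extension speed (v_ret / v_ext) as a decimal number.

Cap-side area A_cap = π/4 × (223 mm)² = 39060 mm^2
Rod-side annular area A_ann = π/4 × (223² − 110²) = 29550 mm^2
For equal Q, v ∝ 1/A, so v_ret/v_ext = A_cap/A_ann.

v_ret/v_ext ≈ 1.32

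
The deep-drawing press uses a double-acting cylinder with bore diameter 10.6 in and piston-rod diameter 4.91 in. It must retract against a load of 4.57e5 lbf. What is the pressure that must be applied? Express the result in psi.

P ≈ 6590 psi

Rod-side annular area A_ann = π/4 × (10.6² − 4.91²) = 69.31 in^2
Retraction: pressure acts on the annular area.
P = F / A = 4.57e5 lbf / A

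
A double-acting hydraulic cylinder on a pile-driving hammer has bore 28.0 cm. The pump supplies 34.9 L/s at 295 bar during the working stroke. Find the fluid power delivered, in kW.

W ≈ 1030 kW

Hydraulic power = P × Q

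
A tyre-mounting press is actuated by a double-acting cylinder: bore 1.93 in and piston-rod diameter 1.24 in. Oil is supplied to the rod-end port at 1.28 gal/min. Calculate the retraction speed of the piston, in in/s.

Rod-side annular area A_ann = π/4 × (1.93² − 1.24²) = 1.718 in^2
Flow into the rod-end port fills the annular volume.
v = Q / A

v ≈ 2.87 in/s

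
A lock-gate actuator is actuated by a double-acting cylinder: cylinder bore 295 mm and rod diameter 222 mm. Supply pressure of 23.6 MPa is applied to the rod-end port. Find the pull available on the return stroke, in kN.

F ≈ 700 kN

Rod-side annular area A_ann = π/4 × (295² − 222²) = 29640 mm^2
On retraction the pressure acts on the annular area (bore minus rod).
F = P × A_ann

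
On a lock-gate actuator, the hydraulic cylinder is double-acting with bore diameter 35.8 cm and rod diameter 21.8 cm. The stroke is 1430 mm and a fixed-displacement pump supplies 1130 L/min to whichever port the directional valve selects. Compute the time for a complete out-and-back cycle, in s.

Cap-side area A_cap = π/4 × (35.8 cm)² = 1007 cm^2
Rod-side annular area A_ann = π/4 × (35.8² − 21.8²) = 633.3 cm^2
t_ext = A_cap·L/Q = 7.643 s
t_ret = A_ann·L/Q = 4.809 s
t_cycle = t_ext + t_ret

t ≈ 12.5 s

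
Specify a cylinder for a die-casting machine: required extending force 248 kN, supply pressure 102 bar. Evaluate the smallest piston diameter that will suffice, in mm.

D ≈ 176 mm

Extension force acts on the full piston face: F = P × (π/4)D².
D = √(4F / (πP)) = √(4 × 248 kN / (π × 102 bar))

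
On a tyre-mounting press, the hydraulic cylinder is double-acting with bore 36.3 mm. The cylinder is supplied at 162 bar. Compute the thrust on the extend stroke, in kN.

Cap-side area A_cap = π/4 × (36.3 mm)² = 1035 mm^2
F = P × A_cap = 162 bar × A_cap

F ≈ 16.8 kN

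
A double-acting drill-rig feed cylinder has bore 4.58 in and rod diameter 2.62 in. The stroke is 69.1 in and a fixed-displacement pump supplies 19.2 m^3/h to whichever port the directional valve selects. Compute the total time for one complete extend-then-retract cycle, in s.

Cap-side area A_cap = π/4 × (4.58 in)² = 16.47 in^2
Rod-side annular area A_ann = π/4 × (4.58² − 2.62²) = 11.08 in^2
t_ext = A_cap·L/Q = 3.498 s
t_ret = A_ann·L/Q = 2.353 s
t_cycle = t_ext + t_ret

t ≈ 5.85 s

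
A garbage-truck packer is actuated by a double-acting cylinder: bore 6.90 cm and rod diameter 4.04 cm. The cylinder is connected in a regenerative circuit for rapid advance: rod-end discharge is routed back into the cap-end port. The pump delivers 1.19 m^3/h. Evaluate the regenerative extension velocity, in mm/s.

In regeneration the rod-end outflow joins the pump flow into the cap end, so the net volume the pump must supply per unit advance equals the rod cross-section area.
Rod cross-section A_rod = π/4 × (4.04 cm)² = 12.82 cm^2
v = Q_pump / A_rod

v ≈ 258 mm/s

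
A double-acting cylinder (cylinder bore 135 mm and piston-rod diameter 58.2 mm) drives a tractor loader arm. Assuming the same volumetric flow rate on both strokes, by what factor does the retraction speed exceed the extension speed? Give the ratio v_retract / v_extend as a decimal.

v_ret/v_ext ≈ 1.23

Cap-side area A_cap = π/4 × (135 mm)² = 14310 mm^2
Rod-side annular area A_ann = π/4 × (135² − 58.2²) = 11650 mm^2
For equal Q, v ∝ 1/A, so v_ret/v_ext = A_cap/A_ann.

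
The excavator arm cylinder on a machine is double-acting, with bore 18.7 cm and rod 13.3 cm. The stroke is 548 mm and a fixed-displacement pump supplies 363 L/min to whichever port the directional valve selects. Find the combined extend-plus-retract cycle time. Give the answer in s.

Cap-side area A_cap = π/4 × (18.7 cm)² = 274.6 cm^2
Rod-side annular area A_ann = π/4 × (18.7² − 13.3²) = 135.7 cm^2
t_ext = A_cap·L/Q = 2.488 s
t_ret = A_ann·L/Q = 1.229 s
t_cycle = t_ext + t_ret

t ≈ 3.72 s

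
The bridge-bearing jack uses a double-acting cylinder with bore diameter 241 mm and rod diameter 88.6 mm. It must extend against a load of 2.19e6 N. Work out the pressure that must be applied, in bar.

Cap-side area A_cap = π/4 × (241 mm)² = 45620 mm^2
P = F / A = 2.19e6 N / A

P ≈ 480 bar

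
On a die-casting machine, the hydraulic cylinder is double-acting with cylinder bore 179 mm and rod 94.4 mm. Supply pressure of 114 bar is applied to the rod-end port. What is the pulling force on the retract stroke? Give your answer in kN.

F ≈ 207 kN

Rod-side annular area A_ann = π/4 × (179² − 94.4²) = 18170 mm^2
On retraction the pressure acts on the annular area (bore minus rod).
F = P × A_ann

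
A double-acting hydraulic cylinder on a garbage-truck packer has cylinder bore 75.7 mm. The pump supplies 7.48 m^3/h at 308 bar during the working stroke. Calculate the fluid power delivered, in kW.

Hydraulic power = P × Q

W ≈ 64.0 kW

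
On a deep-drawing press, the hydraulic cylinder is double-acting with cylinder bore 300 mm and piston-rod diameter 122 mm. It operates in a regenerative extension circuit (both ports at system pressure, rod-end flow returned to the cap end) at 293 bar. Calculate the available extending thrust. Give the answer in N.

With equal pressure on both faces, forces on the annular region cancel; the net push is pressure × rod cross-section.
Rod cross-section A_rod = π/4 × (122 mm)² = 11690 mm^2
F = P × A_rod

F ≈ 3.43e5 N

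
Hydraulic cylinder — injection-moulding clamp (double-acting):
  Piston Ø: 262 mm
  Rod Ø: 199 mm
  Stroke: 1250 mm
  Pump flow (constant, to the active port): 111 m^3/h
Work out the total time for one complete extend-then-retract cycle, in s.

Cap-side area A_cap = π/4 × (262 mm)² = 53910 mm^2
Rod-side annular area A_ann = π/4 × (262² − 199²) = 22810 mm^2
t_ext = A_cap·L/Q = 2.186 s
t_ret = A_ann·L/Q = 0.9247 s
t_cycle = t_ext + t_ret

t ≈ 3.11 s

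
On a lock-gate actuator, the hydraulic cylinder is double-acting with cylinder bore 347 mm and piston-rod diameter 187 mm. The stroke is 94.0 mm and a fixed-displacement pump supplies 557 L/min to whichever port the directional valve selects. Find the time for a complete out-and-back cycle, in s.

Cap-side area A_cap = π/4 × (347 mm)² = 94570 mm^2
Rod-side annular area A_ann = π/4 × (347² − 187²) = 67100 mm^2
t_ext = A_cap·L/Q = 0.9576 s
t_ret = A_ann·L/Q = 0.6795 s
t_cycle = t_ext + t_ret

t ≈ 1.64 s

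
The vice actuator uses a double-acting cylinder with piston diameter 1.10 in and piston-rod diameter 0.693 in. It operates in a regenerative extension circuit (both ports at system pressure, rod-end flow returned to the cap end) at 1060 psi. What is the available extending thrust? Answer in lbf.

With equal pressure on both faces, forces on the annular region cancel; the net push is pressure × rod cross-section.
Rod cross-section A_rod = π/4 × (0.693 in)² = 0.3772 in^2
F = P × A_rod

F ≈ 400 lbf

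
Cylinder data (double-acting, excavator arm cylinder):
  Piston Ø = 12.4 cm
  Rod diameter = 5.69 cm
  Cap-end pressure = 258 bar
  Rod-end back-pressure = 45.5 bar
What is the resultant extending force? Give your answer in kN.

Cap-side area A_cap = π/4 × (12.4 cm)² = 120.8 cm^2
Rod-side annular area A_ann = π/4 × (12.4² − 5.69²) = 95.33 cm^2
Net thrust = P_cap·A_cap − P_rod·A_ann = 311.6 kN − 43.38 kN

F ≈ 268 kN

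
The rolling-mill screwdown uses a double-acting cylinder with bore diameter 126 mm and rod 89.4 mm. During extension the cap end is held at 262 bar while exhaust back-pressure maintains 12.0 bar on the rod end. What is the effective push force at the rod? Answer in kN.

Cap-side area A_cap = π/4 × (126 mm)² = 12470 mm^2
Rod-side annular area A_ann = π/4 × (126² − 89.4²) = 6192 mm^2
Net thrust = P_cap·A_cap − P_rod·A_ann = 326.7 kN − 7.430 kN

F ≈ 319 kN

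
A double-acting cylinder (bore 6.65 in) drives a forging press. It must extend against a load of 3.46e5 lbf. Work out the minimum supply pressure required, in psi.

Cap-side area A_cap = π/4 × (6.65 in)² = 34.73 in^2
P = F / A = 3.46e5 lbf / A

P ≈ 9960 psi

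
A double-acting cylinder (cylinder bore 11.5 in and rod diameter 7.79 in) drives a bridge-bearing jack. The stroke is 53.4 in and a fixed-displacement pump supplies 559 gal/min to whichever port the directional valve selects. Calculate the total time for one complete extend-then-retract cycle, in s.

t ≈ 3.97 s

Cap-side area A_cap = π/4 × (11.5 in)² = 103.9 in^2
Rod-side annular area A_ann = π/4 × (11.5² − 7.79²) = 56.21 in^2
t_ext = A_cap·L/Q = 2.577 s
t_ret = A_ann·L/Q = 1.395 s
t_cycle = t_ext + t_ret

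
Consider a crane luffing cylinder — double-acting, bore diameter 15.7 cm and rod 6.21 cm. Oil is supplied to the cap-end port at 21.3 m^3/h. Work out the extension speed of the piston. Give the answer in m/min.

Cap-side area A_cap = π/4 × (15.7 cm)² = 193.6 cm^2
v = Q / A

v ≈ 18.3 m/min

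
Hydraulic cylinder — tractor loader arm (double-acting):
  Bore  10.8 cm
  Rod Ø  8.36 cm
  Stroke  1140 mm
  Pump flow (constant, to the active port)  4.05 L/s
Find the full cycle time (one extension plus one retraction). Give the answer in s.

Cap-side area A_cap = π/4 × (10.8 cm)² = 91.61 cm^2
Rod-side annular area A_ann = π/4 × (10.8² − 8.36²) = 36.72 cm^2
t_ext = A_cap·L/Q = 2.579 s
t_ret = A_ann·L/Q = 1.034 s
t_cycle = t_ext + t_ret

t ≈ 3.61 s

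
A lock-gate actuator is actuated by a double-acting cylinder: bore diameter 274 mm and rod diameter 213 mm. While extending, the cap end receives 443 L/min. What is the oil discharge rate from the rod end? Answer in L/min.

Cap-side area A_cap = π/4 × (274 mm)² = 58960 mm^2
Rod-side annular area A_ann = π/4 × (274² − 213²) = 23330 mm^2
Piston speed v = Q_in/A_cap; rod-end outflow Q_out = v × A_ann = Q_in × A_ann/A_cap.

Q_out ≈ 175 L/min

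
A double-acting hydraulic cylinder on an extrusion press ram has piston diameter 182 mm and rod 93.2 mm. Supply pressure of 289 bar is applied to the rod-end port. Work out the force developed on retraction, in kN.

F ≈ 555 kN

Rod-side annular area A_ann = π/4 × (182² − 93.2²) = 19190 mm^2
On retraction the pressure acts on the annular area (bore minus rod).
F = P × A_ann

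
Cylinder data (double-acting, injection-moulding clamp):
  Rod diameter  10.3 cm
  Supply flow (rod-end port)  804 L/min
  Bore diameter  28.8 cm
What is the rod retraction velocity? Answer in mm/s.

Rod-side annular area A_ann = π/4 × (28.8² − 10.3²) = 568.1 cm^2
Flow into the rod-end port fills the annular volume.
v = Q / A

v ≈ 236 mm/s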